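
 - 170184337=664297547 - 834481884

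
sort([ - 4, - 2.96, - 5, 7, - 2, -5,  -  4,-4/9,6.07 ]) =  [-5,  -  5, - 4,-4, - 2.96, - 2,-4/9, 6.07 , 7 ] 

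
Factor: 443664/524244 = 468/553 = 2^2*3^2*7^(-1 )*13^1*79^( - 1) 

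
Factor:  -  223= - 223^1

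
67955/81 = 67955/81= 838.95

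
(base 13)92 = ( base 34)3h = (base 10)119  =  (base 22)59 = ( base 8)167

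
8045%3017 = 2011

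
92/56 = 1+9/14 = 1.64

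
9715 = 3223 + 6492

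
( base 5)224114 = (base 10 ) 8034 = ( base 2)1111101100010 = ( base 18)16e6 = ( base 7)32265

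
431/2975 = 431/2975  =  0.14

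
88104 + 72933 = 161037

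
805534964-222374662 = 583160302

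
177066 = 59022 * 3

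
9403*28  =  263284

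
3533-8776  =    -  5243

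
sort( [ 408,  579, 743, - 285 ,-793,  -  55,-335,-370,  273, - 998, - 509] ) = [ - 998 , - 793,-509, - 370, - 335 , - 285, - 55,273, 408,579,743 ]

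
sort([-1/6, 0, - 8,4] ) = [-8, - 1/6, 0, 4 ]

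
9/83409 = 3/27803 = 0.00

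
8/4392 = 1/549 =0.00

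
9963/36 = 276 + 3/4 = 276.75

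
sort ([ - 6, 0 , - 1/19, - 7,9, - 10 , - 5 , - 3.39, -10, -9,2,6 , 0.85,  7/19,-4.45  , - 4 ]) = [-10, - 10 , - 9, - 7, - 6 , - 5, - 4.45, - 4, - 3.39, - 1/19 , 0 , 7/19,  0.85 , 2, 6 , 9]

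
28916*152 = 4395232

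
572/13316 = 143/3329 =0.04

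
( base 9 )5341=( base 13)1A2C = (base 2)111101010101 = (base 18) C21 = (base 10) 3925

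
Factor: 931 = 7^2*19^1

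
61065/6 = 10177 + 1/2 = 10177.50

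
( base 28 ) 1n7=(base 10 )1435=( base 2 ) 10110011011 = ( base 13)865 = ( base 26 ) 235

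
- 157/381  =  - 157/381= - 0.41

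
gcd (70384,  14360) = 8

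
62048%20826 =20396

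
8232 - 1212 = 7020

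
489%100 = 89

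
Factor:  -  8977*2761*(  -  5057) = 125340258329 =11^1*13^1 * 47^1*191^1*251^1* 389^1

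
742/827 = 742/827 =0.90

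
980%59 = 36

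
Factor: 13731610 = 2^1*5^1 * 1373161^1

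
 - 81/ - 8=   10 + 1/8 = 10.12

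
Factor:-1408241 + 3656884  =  61^1*191^1*193^1=2248643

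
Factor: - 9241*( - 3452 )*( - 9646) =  - 307706744072 = - 2^3*7^1* 13^1 *53^1*863^1 * 9241^1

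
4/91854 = 2/45927 = 0.00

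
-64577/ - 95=679 + 72/95 = 679.76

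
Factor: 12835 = 5^1*  17^1*151^1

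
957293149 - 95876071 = 861417078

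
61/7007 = 61/7007  =  0.01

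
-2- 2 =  -4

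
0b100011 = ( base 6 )55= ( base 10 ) 35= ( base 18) 1H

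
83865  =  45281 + 38584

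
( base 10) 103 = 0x67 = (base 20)53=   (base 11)94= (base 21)4j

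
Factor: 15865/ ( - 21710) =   -  19/26 =- 2^( -1)*13^ (  -  1 )*19^1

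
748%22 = 0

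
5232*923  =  4829136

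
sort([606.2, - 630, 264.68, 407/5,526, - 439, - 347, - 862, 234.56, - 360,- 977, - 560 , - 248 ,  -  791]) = [ - 977,  -  862, - 791, - 630,-560, - 439, - 360,-347,-248,407/5, 234.56, 264.68, 526,606.2]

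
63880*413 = 26382440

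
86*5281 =454166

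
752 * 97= 72944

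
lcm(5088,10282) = 493536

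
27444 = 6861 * 4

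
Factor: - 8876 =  - 2^2*7^1*317^1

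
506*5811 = 2940366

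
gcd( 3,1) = 1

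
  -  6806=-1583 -5223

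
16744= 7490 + 9254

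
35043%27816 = 7227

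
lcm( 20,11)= 220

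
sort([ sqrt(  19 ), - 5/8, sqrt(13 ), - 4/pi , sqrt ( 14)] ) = [ - 4/pi , - 5/8, sqrt(13 ),sqrt( 14 ) , sqrt( 19 )]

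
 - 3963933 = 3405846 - 7369779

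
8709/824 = 10 + 469/824 = 10.57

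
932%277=101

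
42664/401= 42664/401 = 106.39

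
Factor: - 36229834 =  - 2^1*113^1*160309^1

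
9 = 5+4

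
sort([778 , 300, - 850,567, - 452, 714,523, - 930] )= [ - 930,  -  850, - 452,  300, 523,567,714,778] 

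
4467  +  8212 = 12679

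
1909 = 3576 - 1667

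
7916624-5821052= 2095572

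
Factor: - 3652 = -2^2*11^1*83^1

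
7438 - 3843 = 3595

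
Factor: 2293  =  2293^1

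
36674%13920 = 8834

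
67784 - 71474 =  - 3690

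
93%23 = 1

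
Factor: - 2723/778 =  - 2^(-1)* 7^1 = - 7/2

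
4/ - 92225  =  - 1 + 92221/92225 = - 0.00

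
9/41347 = 9/41347 = 0.00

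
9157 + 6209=15366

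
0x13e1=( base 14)1BD7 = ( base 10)5089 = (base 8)11741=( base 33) 4m7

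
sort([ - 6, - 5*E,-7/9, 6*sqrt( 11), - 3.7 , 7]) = [ - 5 * E, - 6, - 3.7, - 7/9,7,6*sqrt(11)] 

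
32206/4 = 8051 + 1/2 = 8051.50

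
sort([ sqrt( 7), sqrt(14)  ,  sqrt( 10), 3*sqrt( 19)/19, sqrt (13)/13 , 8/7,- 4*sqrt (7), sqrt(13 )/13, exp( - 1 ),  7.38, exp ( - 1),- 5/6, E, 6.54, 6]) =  [ - 4*sqrt( 7), - 5/6, sqrt(13 ) /13,sqrt( 13) /13 , exp( - 1 ), exp( - 1), 3*sqrt(19) /19,8/7,sqrt(7), E,sqrt( 10 ),sqrt(14 ),  6,6.54 , 7.38 ]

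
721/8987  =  721/8987 = 0.08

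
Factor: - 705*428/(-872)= 75435/218 = 2^( - 1)*3^1*5^1*47^1*107^1*109^( - 1)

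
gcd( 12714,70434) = 78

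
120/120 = 1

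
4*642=2568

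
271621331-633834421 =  - 362213090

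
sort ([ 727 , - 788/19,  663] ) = [ - 788/19, 663,727]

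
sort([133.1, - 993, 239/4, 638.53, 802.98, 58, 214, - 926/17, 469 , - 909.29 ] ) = [  -  993, - 909.29, - 926/17, 58,  239/4,  133.1, 214,  469 , 638.53, 802.98 ] 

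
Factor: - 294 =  - 2^1*3^1*7^2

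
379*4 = 1516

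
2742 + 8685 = 11427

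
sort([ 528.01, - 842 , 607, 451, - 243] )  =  [ - 842, - 243, 451,528.01, 607]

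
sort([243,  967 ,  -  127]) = [-127,243, 967]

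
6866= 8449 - 1583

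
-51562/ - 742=69 +26/53 = 69.49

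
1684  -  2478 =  - 794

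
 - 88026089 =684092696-772118785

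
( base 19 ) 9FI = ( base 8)6740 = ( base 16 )de0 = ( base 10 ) 3552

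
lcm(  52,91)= 364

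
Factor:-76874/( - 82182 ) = 3^( - 1) * 7^1*17^2*19^1 *13697^( - 1)  =  38437/41091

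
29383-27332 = 2051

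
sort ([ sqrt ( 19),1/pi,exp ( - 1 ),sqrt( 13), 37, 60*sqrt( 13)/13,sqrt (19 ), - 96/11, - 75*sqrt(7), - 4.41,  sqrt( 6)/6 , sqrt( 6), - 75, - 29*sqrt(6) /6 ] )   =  [ - 75 * sqrt(7), - 75, - 29*sqrt(  6)/6, - 96/11, - 4.41, 1/pi,exp( - 1 ), sqrt ( 6)/6,sqrt ( 6 ),sqrt ( 13),sqrt( 19),  sqrt( 19 ),60*sqrt(13 ) /13,37]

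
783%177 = 75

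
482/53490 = 241/26745 = 0.01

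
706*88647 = 62584782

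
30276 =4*7569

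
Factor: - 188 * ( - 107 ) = 2^2*47^1*107^1  =  20116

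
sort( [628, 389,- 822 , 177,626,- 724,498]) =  [ - 822, - 724, 177,389,498,626,628 ] 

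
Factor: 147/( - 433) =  - 3^1*7^2*433^(  -  1)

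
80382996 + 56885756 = 137268752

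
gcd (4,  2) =2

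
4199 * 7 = 29393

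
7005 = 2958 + 4047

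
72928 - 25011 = 47917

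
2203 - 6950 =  - 4747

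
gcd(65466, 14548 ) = 7274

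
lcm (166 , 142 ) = 11786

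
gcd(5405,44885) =235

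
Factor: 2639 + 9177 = 11816 = 2^3*7^1 *211^1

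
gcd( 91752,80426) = 2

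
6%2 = 0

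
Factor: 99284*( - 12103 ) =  - 1201634252 = - 2^2*7^2*13^1*19^1*24821^1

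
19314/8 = 9657/4=2414.25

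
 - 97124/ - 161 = 603 +41/161 = 603.25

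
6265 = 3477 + 2788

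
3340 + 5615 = 8955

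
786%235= 81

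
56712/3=18904 = 18904.00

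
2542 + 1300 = 3842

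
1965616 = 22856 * 86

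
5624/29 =193 + 27/29 = 193.93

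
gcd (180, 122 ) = 2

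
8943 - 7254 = 1689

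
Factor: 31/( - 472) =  - 2^( - 3)*31^1*59^( - 1)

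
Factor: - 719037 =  - 3^5 * 11^1  *269^1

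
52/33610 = 26/16805 = 0.00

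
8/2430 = 4/1215 = 0.00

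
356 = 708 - 352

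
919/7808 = 919/7808  =  0.12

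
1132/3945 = 1132/3945 = 0.29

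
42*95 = 3990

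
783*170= 133110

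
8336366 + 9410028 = 17746394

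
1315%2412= 1315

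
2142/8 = 267 + 3/4 = 267.75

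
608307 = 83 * 7329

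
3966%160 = 126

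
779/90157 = 779/90157 = 0.01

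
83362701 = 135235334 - 51872633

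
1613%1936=1613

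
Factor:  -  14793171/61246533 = -61^1*229^1*353^1*20415511^( - 1 ) = -4931057/20415511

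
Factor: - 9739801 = -43^1*83^1*2729^1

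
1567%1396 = 171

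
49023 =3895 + 45128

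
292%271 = 21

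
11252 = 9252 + 2000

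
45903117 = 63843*719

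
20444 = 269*76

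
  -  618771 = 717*( - 863)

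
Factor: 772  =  2^2* 193^1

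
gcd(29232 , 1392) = 1392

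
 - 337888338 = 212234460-550122798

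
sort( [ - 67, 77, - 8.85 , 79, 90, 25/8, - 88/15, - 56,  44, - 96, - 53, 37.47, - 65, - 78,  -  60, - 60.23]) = [ - 96,-78, - 67, - 65,- 60.23 , - 60, - 56,- 53, - 8.85, - 88/15, 25/8,  37.47,  44, 77 , 79, 90] 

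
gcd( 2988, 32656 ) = 4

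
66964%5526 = 652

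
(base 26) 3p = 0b1100111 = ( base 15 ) 6d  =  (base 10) 103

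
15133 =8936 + 6197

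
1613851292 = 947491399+666359893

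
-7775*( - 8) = 62200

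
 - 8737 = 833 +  - 9570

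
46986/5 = 9397 + 1/5 = 9397.20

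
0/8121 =0 = 0.00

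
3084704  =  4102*752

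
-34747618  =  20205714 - 54953332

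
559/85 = 559/85= 6.58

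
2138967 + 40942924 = 43081891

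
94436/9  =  10492 + 8/9 = 10492.89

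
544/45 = 12+4/45 = 12.09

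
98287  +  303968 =402255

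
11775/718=16 + 287/718 = 16.40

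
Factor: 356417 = 107^1*3331^1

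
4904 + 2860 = 7764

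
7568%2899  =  1770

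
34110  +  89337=123447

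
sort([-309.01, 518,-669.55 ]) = [ - 669.55, - 309.01 , 518]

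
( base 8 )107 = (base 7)131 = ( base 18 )3h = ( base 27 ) 2H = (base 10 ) 71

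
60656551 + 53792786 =114449337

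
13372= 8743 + 4629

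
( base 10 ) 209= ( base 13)131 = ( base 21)9K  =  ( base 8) 321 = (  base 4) 3101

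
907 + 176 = 1083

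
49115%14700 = 5015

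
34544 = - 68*( - 508) 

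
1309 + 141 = 1450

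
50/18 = 25/9 =2.78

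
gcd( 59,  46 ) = 1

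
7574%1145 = 704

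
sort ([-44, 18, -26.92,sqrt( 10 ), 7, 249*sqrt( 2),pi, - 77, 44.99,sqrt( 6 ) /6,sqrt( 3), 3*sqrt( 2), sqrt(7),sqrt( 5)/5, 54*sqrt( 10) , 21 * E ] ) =[ - 77, - 44, - 26.92,  sqrt(6) /6,sqrt( 5)/5,sqrt(3 ),  sqrt( 7),pi, sqrt( 10),  3 * sqrt( 2 ),7,18,44.99,21*E, 54*sqrt( 10), 249 * sqrt( 2 ) ]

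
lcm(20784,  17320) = 103920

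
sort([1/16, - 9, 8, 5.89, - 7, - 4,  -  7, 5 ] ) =[ - 9, - 7 , -7, - 4, 1/16, 5, 5.89,8 ]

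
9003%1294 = 1239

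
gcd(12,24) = 12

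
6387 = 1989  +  4398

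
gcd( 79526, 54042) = 2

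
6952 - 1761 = 5191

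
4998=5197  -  199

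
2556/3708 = 71/103 = 0.69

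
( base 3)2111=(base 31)25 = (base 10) 67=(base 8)103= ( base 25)2H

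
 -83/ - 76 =1  +  7/76 = 1.09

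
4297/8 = 4297/8 = 537.12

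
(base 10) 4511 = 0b1000110011111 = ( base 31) 4LG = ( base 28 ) 5L3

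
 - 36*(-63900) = 2300400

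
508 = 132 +376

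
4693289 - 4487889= 205400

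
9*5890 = 53010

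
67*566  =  37922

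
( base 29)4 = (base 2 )100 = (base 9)4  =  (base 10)4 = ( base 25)4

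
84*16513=1387092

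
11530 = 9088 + 2442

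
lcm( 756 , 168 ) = 1512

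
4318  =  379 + 3939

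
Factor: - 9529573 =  - 9529573^1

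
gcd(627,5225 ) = 209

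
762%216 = 114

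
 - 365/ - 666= 365/666=0.55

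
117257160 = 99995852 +17261308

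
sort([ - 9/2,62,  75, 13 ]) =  [ -9/2,13,62,75] 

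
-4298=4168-8466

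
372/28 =13 + 2/7  =  13.29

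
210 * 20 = 4200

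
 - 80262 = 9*( - 8918)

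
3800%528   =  104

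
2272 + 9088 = 11360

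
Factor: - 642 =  - 2^1*3^1*107^1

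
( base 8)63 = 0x33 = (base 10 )51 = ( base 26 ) 1p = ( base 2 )110011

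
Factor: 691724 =2^2*11^1 * 79^1 * 199^1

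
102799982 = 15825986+86973996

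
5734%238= 22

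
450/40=11 + 1/4=11.25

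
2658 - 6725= - 4067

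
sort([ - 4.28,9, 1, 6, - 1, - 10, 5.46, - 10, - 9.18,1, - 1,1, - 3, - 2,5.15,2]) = [ - 10, - 10 , - 9.18 , - 4.28, - 3, - 2, - 1, - 1,1 , 1,1,2, 5.15, 5.46,6, 9 ] 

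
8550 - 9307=  -  757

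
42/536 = 21/268 = 0.08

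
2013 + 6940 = 8953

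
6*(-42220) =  - 253320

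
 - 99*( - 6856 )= 678744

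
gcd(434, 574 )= 14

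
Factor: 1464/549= 2^3*3^(-1)= 8/3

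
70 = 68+2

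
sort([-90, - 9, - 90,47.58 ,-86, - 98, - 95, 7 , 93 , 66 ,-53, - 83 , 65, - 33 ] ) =[ - 98,-95 , - 90, - 90, - 86, - 83, - 53,-33, - 9,  7, 47.58, 65,66, 93]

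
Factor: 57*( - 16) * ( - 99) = 90288 = 2^4*3^3*11^1*19^1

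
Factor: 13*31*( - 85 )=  - 5^1*13^1 *17^1*31^1 = -34255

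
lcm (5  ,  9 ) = 45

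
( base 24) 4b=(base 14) 79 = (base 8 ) 153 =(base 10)107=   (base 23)4f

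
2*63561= 127122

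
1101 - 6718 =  - 5617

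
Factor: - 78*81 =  - 6318=- 2^1*3^5*13^1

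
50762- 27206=23556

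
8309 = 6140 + 2169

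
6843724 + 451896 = 7295620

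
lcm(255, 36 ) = 3060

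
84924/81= 1048 + 4/9 = 1048.44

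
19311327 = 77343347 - 58032020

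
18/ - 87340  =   - 1+43661/43670 = - 0.00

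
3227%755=207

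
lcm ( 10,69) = 690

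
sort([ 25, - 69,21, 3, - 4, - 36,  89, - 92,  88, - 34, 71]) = [ - 92,-69,-36,-34,-4,  3, 21, 25,  71, 88,89]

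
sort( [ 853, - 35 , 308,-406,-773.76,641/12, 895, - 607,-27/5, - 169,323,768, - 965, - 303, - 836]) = [ - 965, - 836 ,  -  773.76,-607,-406, - 303, - 169, - 35 ,- 27/5, 641/12  ,  308,323, 768, 853, 895 ]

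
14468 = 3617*4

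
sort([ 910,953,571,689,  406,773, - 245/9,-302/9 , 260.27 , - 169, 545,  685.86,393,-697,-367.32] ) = [ - 697, - 367.32, - 169, - 302/9,-245/9,  260.27 , 393,406,545, 571,685.86, 689,773 , 910,953 ]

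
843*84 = 70812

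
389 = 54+335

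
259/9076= 259/9076= 0.03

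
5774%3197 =2577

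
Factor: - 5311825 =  - 5^2 *179^1*1187^1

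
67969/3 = 67969/3 =22656.33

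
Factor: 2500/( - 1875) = -4/3=-2^2* 3^(-1)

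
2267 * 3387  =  7678329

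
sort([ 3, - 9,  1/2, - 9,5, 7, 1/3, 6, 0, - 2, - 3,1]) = [ - 9, - 9, - 3, - 2, 0,1/3, 1/2 , 1, 3, 5,6,7]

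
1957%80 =37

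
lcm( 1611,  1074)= 3222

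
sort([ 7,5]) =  [ 5,  7]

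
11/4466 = 1/406 = 0.00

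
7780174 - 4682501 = 3097673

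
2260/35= 64  +  4/7 = 64.57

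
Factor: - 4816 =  - 2^4*7^1 * 43^1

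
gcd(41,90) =1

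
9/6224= 9/6224 = 0.00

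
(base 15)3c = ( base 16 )39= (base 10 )57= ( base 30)1r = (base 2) 111001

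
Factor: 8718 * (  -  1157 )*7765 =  - 78323427390  =  - 2^1 * 3^1 * 5^1*13^1 * 89^1* 1453^1*1553^1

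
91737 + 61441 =153178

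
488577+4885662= 5374239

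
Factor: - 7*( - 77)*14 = 7546=2^1*7^3* 11^1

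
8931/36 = 2977/12 = 248.08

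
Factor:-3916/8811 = - 4/9 = - 2^2 * 3^(-2 ) 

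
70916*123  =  8722668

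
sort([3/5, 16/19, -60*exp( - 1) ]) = [- 60*exp( - 1)  ,  3/5, 16/19 ]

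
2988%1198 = 592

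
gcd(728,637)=91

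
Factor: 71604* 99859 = 7150303836 = 2^2 * 3^4 * 13^1*17^1*99859^1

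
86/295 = 86/295= 0.29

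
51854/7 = 7407+5/7 = 7407.71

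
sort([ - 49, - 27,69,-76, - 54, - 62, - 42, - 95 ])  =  [ - 95, - 76 , - 62,-54,-49, - 42, - 27, 69 ] 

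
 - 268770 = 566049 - 834819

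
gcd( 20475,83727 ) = 63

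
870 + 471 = 1341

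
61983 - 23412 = 38571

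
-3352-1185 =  - 4537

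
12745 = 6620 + 6125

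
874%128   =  106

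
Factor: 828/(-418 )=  - 414/209 = - 2^1*3^2*11^( - 1)*19^(-1 )*23^1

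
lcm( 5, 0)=0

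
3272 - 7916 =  - 4644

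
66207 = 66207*1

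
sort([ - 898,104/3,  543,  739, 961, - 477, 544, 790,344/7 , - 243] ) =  [ - 898  ,-477, - 243, 104/3, 344/7, 543,544,739, 790,961 ] 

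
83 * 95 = 7885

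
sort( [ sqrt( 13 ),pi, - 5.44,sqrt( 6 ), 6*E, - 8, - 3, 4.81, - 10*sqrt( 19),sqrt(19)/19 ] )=[-10*sqrt( 19), - 8, - 5.44, - 3 , sqrt( 19 ) /19, sqrt(6 ), pi, sqrt(13 ), 4.81, 6 * E]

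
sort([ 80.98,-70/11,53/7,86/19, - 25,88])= [ - 25, - 70/11,86/19, 53/7,80.98,88]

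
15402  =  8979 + 6423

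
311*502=156122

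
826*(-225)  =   - 185850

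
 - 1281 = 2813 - 4094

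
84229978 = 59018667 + 25211311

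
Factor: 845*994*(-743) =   -  2^1*5^1*7^1*13^2*71^1*743^1 = -624067990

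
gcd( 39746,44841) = 1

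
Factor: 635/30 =2^( - 1)*3^( - 1)*127^1= 127/6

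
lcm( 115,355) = 8165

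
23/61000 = 23/61000 = 0.00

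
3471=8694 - 5223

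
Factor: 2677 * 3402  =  9107154=2^1*3^5*7^1*2677^1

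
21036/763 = 27 + 435/763 = 27.57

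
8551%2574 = 829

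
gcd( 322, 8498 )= 14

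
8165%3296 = 1573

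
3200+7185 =10385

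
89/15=5 + 14/15= 5.93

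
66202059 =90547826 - 24345767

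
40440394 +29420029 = 69860423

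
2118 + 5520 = 7638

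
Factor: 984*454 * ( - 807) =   -  2^4*3^2*41^1 *227^1 * 269^1= - 360515952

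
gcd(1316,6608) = 28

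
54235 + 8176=62411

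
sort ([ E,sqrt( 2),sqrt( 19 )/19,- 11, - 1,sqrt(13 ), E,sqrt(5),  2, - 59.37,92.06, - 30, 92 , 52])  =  [ - 59.37 , - 30, - 11, - 1, sqrt(19)/19, sqrt( 2),  2, sqrt ( 5),E,  E,  sqrt( 13)  ,  52 , 92,92.06 ] 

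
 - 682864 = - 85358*8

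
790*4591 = 3626890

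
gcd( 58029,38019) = 2001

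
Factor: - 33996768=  -2^5*3^1*13^1*27241^1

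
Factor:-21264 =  - 2^4*3^1*443^1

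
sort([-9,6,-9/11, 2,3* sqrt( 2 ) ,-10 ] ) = [- 10, - 9,-9/11,2,3*sqrt ( 2) , 6 ] 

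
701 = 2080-1379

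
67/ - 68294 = -1  +  68227/68294  =  - 0.00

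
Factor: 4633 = 41^1*113^1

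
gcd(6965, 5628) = 7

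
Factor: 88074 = 2^1*3^3 * 7^1  *233^1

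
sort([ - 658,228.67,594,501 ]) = [ - 658, 228.67,  501, 594]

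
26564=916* 29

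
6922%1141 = 76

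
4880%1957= 966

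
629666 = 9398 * 67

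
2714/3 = 904 + 2/3 = 904.67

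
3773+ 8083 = 11856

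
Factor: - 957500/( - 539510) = 95750/53951= 2^1 * 5^3*383^1*53951^( - 1)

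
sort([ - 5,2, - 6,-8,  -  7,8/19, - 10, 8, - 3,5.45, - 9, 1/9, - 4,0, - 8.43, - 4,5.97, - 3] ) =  [ - 10, - 9,-8.43,  -  8 , - 7, - 6, - 5, - 4,  -  4,-3, - 3,0,1/9,  8/19,2,5.45,5.97, 8] 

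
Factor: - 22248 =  - 2^3 * 3^3*103^1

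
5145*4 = 20580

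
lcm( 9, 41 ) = 369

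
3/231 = 1/77=0.01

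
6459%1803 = 1050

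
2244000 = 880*2550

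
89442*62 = 5545404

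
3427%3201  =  226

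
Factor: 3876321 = 3^1*43^1*151^1*199^1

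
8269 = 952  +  7317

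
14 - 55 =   -  41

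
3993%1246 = 255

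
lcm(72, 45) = 360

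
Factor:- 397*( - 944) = 2^4*59^1*397^1   =  374768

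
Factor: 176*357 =62832 = 2^4*3^1*7^1*11^1*17^1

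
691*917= 633647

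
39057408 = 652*59904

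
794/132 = 6 + 1/66 = 6.02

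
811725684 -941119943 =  - 129394259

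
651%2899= 651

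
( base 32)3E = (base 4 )1232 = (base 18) 62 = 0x6e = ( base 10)110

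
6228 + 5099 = 11327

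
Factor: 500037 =3^1*166679^1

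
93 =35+58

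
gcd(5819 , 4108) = 1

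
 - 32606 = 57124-89730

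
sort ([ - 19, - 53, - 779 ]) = [ - 779, - 53, - 19 ] 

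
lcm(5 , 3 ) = 15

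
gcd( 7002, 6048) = 18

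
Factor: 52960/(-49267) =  - 2^5*5^1*19^(-1 )*331^1 *2593^( -1) 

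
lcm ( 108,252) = 756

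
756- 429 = 327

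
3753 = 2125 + 1628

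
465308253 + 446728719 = 912036972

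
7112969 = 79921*89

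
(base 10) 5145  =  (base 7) 21000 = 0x1419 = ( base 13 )245A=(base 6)35453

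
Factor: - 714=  - 2^1 *3^1*7^1*17^1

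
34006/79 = 34006/79 = 430.46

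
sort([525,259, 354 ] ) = [ 259,354, 525 ]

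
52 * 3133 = 162916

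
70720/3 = 23573+1/3 = 23573.33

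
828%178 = 116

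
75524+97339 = 172863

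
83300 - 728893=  - 645593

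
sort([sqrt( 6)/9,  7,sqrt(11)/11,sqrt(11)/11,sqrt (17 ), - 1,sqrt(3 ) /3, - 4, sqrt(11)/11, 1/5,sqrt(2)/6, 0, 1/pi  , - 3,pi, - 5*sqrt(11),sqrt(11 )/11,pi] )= [ - 5 * sqrt( 11), - 4, - 3, - 1,0,1/5,sqrt(2 ) /6 , sqrt(6) /9,sqrt(11)/11,sqrt( 11)/11, sqrt(11 ) /11,sqrt( 11)/11,1/pi, sqrt( 3 )/3,pi,  pi , sqrt( 17 ),7]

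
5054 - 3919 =1135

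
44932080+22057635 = 66989715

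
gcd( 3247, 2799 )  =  1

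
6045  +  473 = 6518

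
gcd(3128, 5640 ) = 8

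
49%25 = 24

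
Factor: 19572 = 2^2*3^1*7^1* 233^1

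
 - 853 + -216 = - 1069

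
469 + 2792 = 3261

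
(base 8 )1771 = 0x3F9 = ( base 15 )47C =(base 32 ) VP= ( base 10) 1017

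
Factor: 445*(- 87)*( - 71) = 3^1*5^1 * 29^1* 71^1*89^1 = 2748765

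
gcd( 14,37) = 1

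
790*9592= 7577680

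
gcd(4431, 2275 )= 7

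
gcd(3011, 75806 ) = 1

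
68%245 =68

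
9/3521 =9/3521 = 0.00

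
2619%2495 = 124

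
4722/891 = 5  +  89/297 = 5.30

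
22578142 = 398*56729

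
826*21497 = 17756522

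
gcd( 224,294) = 14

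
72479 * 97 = 7030463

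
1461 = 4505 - 3044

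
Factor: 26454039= 3^1*8818013^1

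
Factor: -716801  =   - 37^1*19373^1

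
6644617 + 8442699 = 15087316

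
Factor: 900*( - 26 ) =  - 2^3*3^2*5^2*13^1=- 23400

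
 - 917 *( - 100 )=91700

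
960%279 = 123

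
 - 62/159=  - 1 + 97/159= -0.39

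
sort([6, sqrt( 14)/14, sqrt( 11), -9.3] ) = [ - 9.3, sqrt( 14)/14, sqrt( 11), 6]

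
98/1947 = 98/1947=   0.05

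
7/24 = 7/24=   0.29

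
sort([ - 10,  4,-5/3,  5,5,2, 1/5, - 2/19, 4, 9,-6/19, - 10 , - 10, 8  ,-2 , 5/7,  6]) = [-10, -10, - 10, - 2, - 5/3, - 6/19, - 2/19, 1/5, 5/7, 2, 4, 4 , 5, 5,6,8, 9 ]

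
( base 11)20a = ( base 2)11111100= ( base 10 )252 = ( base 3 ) 100100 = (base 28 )90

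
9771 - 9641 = 130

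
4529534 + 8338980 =12868514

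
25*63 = 1575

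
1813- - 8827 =10640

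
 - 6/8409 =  - 1 + 2801/2803 =- 0.00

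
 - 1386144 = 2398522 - 3784666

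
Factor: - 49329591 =- 3^1*53^1*557^2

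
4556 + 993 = 5549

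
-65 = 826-891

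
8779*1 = 8779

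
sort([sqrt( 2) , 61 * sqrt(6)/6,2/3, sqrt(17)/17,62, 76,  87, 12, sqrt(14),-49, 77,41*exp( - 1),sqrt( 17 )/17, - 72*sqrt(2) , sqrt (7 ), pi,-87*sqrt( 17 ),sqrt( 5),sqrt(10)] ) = [-87*sqrt ( 17) , - 72*sqrt(2), - 49,sqrt(17)/17, sqrt(17) /17, 2/3,sqrt( 2), sqrt( 5 ),sqrt(7), pi, sqrt( 10),  sqrt( 14 ), 12,  41*exp( - 1 ), 61 * sqrt( 6) /6, 62,  76, 77, 87]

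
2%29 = 2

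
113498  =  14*8107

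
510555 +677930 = 1188485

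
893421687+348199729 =1241621416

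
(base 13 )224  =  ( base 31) br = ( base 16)170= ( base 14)1c4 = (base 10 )368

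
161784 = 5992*27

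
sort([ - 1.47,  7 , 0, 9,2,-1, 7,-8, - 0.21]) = [-8, - 1.47,  -  1, - 0.21,0,2, 7,7,9 ] 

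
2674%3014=2674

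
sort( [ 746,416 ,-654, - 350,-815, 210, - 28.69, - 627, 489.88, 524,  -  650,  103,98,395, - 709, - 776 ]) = [ - 815, - 776, - 709, - 654, - 650, - 627, - 350,-28.69,  98,103,210, 395,416,489.88,524, 746 ] 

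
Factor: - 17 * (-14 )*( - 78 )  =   - 2^2*3^1*7^1*13^1*17^1 = - 18564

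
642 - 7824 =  - 7182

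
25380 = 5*5076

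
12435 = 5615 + 6820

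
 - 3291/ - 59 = 3291/59 =55.78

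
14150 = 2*7075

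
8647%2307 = 1726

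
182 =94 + 88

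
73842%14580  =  942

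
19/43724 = 19/43724 = 0.00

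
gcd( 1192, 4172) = 596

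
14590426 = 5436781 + 9153645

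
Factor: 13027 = 7^1*1861^1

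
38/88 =19/44 = 0.43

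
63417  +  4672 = 68089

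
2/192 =1/96 = 0.01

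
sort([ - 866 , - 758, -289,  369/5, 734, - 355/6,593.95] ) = [-866, - 758, - 289,-355/6,  369/5,  593.95,  734 ]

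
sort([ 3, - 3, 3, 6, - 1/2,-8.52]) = [  -  8.52,-3,-1/2, 3, 3, 6] 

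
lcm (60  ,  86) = 2580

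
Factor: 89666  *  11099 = 2^1*11^1*107^1*419^1*1009^1 = 995202934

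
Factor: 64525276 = 2^2 * 16131319^1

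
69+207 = 276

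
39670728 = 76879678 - 37208950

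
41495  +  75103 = 116598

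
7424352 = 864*8593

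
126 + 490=616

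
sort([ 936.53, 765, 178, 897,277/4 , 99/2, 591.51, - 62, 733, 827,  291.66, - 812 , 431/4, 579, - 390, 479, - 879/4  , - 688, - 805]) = [ - 812,  -  805,  -  688 , - 390, - 879/4, - 62 , 99/2, 277/4,431/4, 178, 291.66, 479,579,591.51, 733, 765,827, 897,936.53 ]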